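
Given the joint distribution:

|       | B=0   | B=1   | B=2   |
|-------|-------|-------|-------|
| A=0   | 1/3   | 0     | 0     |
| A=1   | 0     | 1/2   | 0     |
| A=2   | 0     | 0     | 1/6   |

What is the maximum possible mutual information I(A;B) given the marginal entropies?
The upper bound on mutual information is I(A;B) ≤ min(H(A), H(B)).

Marginal P(A) (row sums):
  P(A=0) = 1/3 + 0 + 0 = 1/3
  P(A=1) = 0 + 1/2 + 0 = 1/2
  P(A=2) = 0 + 0 + 1/6 = 1/6
Marginal P(B) (column sums):
  P(B=0) = 1/3 + 0 + 0 = 1/3
  P(B=1) = 0 + 1/2 + 0 = 1/2
  P(B=2) = 0 + 0 + 1/6 = 1/6

H(A) = -[(1/3)·log₂(1/3) + (1/2)·log₂(1/2) + (1/6)·log₂(1/6)]
  = 0.5283 + 0.5000 + 0.4308
  = 1.4591 bits
H(B) = -[(1/3)·log₂(1/3) + (1/2)·log₂(1/2) + (1/6)·log₂(1/6)]
  = 0.5283 + 0.5000 + 0.4308
  = 1.4591 bits

Maximum possible I(A;B) = min(1.4591, 1.4591) = 1.4591 bits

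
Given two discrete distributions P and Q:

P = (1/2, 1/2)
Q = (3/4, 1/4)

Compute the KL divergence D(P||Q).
D(P||Q) = Σ P(i) log₂(P(i)/Q(i))
  i=0: (1/2) × log₂((1/2)/(3/4)) = (1/2) × log₂(2/3) = -0.2925
  i=1: (1/2) × log₂((1/2)/(1/4)) = (1/2) × log₂(2) = 0.5000
D(P||Q) = -0.2925 + 0.5000
  = 0.2075 bits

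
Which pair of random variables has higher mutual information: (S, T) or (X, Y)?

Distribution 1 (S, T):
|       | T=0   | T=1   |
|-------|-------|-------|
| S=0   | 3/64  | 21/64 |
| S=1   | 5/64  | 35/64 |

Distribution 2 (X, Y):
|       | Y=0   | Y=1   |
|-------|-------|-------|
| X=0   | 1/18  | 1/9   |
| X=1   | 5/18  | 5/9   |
Distribution 1 (S, T):
Marginal P(S) (row sums):
  P(S=0) = 3/64 + 21/64 = 3/8
  P(S=1) = 5/64 + 35/64 = 5/8
Marginal P(T) (column sums):
  P(T=0) = 3/64 + 5/64 = 1/8
  P(T=1) = 21/64 + 35/64 = 7/8

H(S) = -[(3/8)·log₂(3/8) + (5/8)·log₂(5/8)]
  = 0.5306 + 0.4238
  = 0.9544 bits
H(T) = -[(1/8)·log₂(1/8) + (7/8)·log₂(7/8)]
  = 0.3750 + 0.1686
  = 0.5436 bits
H(S,T) = -[(3/64)·log₂(3/64) + (21/64)·log₂(21/64) + (5/64)·log₂(5/64) + (35/64)·log₂(35/64)]
  = 0.2070 + 0.5275 + 0.2873 + 0.4762
  = 1.4980 bits

I(S;T) = H(S) + H(T) - H(S,T)
  = 0.9544 + 0.5436 - 1.4980
  = 0.0000 bits

Distribution 2 (X, Y):
Marginal P(X) (row sums):
  P(X=0) = 1/18 + 1/9 = 1/6
  P(X=1) = 5/18 + 5/9 = 5/6
Marginal P(Y) (column sums):
  P(Y=0) = 1/18 + 5/18 = 1/3
  P(Y=1) = 1/9 + 5/9 = 2/3

H(X) = -[(1/6)·log₂(1/6) + (5/6)·log₂(5/6)]
  = 0.4308 + 0.2192
  = 0.6500 bits
H(Y) = -[(1/3)·log₂(1/3) + (2/3)·log₂(2/3)]
  = 0.5283 + 0.3900
  = 0.9183 bits
H(X,Y) = -[(1/18)·log₂(1/18) + (1/9)·log₂(1/9) + (5/18)·log₂(5/18) + (5/9)·log₂(5/9)]
  = 0.2317 + 0.3522 + 0.5133 + 0.4711
  = 1.5683 bits

I(X;Y) = H(X) + H(Y) - H(X,Y)
  = 0.6500 + 0.9183 - 1.5683
  = 0.0000 bits

Both joint tables factor as the product of their marginals, so I(S;T) = I(X;Y) = 0 bits: neither is larger (both pairs are independent).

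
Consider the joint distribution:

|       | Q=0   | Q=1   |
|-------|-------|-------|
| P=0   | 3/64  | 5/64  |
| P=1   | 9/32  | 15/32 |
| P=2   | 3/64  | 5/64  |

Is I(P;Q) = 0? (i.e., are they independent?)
Marginal P(P) (row sums):
  P(P=0) = 3/64 + 5/64 = 1/8
  P(P=1) = 9/32 + 15/32 = 3/4
  P(P=2) = 3/64 + 5/64 = 1/8
Marginal P(Q) (column sums):
  P(Q=0) = 3/64 + 9/32 + 3/64 = 3/8
  P(Q=1) = 5/64 + 15/32 + 5/64 = 5/8

P and Q are independent iff P(P=i,Q=j) = P(P=i)·P(Q=j) for every cell.
  P(P=0)·P(Q=0) = 1/8 × 3/8 = 3/64 = P(P=0,Q=0) ✓
  P(P=0)·P(Q=1) = 1/8 × 5/8 = 5/64 = P(P=0,Q=1) ✓
  P(P=1)·P(Q=0) = 3/4 × 3/8 = 9/32 = P(P=1,Q=0) ✓
  P(P=1)·P(Q=1) = 3/4 × 5/8 = 15/32 = P(P=1,Q=1) ✓
  P(P=2)·P(Q=0) = 1/8 × 3/8 = 3/64 = P(P=2,Q=0) ✓
  P(P=2)·P(Q=1) = 1/8 × 5/8 = 5/64 = P(P=2,Q=1) ✓

Yes, P and Q are independent: every cell factors, so I(P;Q) = 0 bits.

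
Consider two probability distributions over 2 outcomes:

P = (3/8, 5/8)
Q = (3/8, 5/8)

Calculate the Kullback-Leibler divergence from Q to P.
D(P||Q) = Σ P(i) log₂(P(i)/Q(i))
  i=0: (3/8) × log₂((3/8)/(3/8)) = (3/8) × log₂(1) = 0.0000
  i=1: (5/8) × log₂((5/8)/(5/8)) = (5/8) × log₂(1) = 0.0000
D(P||Q) = 0.0000 + 0.0000
  = 0.0000 bits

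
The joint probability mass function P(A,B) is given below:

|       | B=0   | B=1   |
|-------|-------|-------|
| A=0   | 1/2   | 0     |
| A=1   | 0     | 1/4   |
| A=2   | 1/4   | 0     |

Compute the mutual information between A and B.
Marginal P(A) (row sums):
  P(A=0) = 1/2 + 0 = 1/2
  P(A=1) = 0 + 1/4 = 1/4
  P(A=2) = 1/4 + 0 = 1/4
Marginal P(B) (column sums):
  P(B=0) = 1/2 + 0 + 1/4 = 3/4
  P(B=1) = 0 + 1/4 + 0 = 1/4

H(A) = -[(1/2)·log₂(1/2) + (1/4)·log₂(1/4) + (1/4)·log₂(1/4)]
  = 0.5000 + 0.5000 + 0.5000
  = 1.5000 bits
H(B) = -[(3/4)·log₂(3/4) + (1/4)·log₂(1/4)]
  = 0.3113 + 0.5000
  = 0.8113 bits
H(A,B) = -[(1/2)·log₂(1/2) + (1/4)·log₂(1/4) + (1/4)·log₂(1/4)]
  = 0.5000 + 0.5000 + 0.5000
  = 1.5000 bits

I(A;B) = H(A) + H(B) - H(A,B)
  = 1.5000 + 0.8113 - 1.5000
  = 0.8113 bits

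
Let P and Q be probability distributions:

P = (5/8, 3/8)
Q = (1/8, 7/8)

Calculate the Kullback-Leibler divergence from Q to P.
D(P||Q) = Σ P(i) log₂(P(i)/Q(i))
  i=0: (5/8) × log₂((5/8)/(1/8)) = (5/8) × log₂(5) = 1.4512
  i=1: (3/8) × log₂((3/8)/(7/8)) = (3/8) × log₂(3/7) = -0.4584
D(P||Q) = 1.4512 - 0.4584
  = 0.9928 bits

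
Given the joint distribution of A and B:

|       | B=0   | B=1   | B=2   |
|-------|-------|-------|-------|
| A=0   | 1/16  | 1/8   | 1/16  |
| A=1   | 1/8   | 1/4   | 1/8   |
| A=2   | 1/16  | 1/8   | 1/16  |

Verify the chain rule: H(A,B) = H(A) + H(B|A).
Left side:
H(A,B) = -[(1/16)·log₂(1/16) + (1/8)·log₂(1/8) + (1/16)·log₂(1/16) + (1/8)·log₂(1/8) + (1/4)·log₂(1/4) + (1/8)·log₂(1/8) + (1/16)·log₂(1/16) + (1/8)·log₂(1/8) + (1/16)·log₂(1/16)]
  = 0.2500 + 0.3750 + 0.2500 + 0.3750 + 0.5000 + 0.3750 + 0.2500 + 0.3750 + 0.2500
  = 3.0000 bits

Right side:
Marginal P(A) (row sums):
  P(A=0) = 1/16 + 1/8 + 1/16 = 1/4
  P(A=1) = 1/8 + 1/4 + 1/8 = 1/2
  P(A=2) = 1/16 + 1/8 + 1/16 = 1/4
H(A) = -[(1/4)·log₂(1/4) + (1/2)·log₂(1/2) + (1/4)·log₂(1/4)]
  = 0.5000 + 0.5000 + 0.5000
  = 1.5000 bits
H(B|A) = -Σ P(A,B)·log₂ P(B|A), where P(B|A) = P(A,B) / P(A)
  (A=0,B=0): P(B|A) = (1/16)/(1/4) = 1/4;  -(1/16)·log₂(1/4) = 0.1250
  (A=0,B=1): P(B|A) = (1/8)/(1/4) = 1/2;  -(1/8)·log₂(1/2) = 0.1250
  (A=0,B=2): P(B|A) = (1/16)/(1/4) = 1/4;  -(1/16)·log₂(1/4) = 0.1250
  (A=1,B=0): P(B|A) = (1/8)/(1/2) = 1/4;  -(1/8)·log₂(1/4) = 0.2500
  (A=1,B=1): P(B|A) = (1/4)/(1/2) = 1/2;  -(1/4)·log₂(1/2) = 0.2500
  (A=1,B=2): P(B|A) = (1/8)/(1/2) = 1/4;  -(1/8)·log₂(1/4) = 0.2500
  (A=2,B=0): P(B|A) = (1/16)/(1/4) = 1/4;  -(1/16)·log₂(1/4) = 0.1250
  (A=2,B=1): P(B|A) = (1/8)/(1/4) = 1/2;  -(1/8)·log₂(1/2) = 0.1250
  (A=2,B=2): P(B|A) = (1/16)/(1/4) = 1/4;  -(1/16)·log₂(1/4) = 0.1250
H(B|A) = 0.1250 + 0.1250 + 0.1250 + 0.2500 + 0.2500 + 0.2500 + 0.1250 + 0.1250 + 0.1250
  = 1.5000 bits
H(A) + H(B|A) = 1.5000 + 1.5000 = 3.0000 bits

Both sides equal 3.0000 bits, so the chain rule holds ✓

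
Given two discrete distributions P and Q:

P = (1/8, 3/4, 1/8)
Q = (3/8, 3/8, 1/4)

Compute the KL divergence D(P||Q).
D(P||Q) = Σ P(i) log₂(P(i)/Q(i))
  i=0: (1/8) × log₂((1/8)/(3/8)) = (1/8) × log₂(1/3) = -0.1981
  i=1: (3/4) × log₂((3/4)/(3/8)) = (3/4) × log₂(2) = 0.7500
  i=2: (1/8) × log₂((1/8)/(1/4)) = (1/8) × log₂(1/2) = -0.1250
D(P||Q) = -0.1981 + 0.7500 - 0.1250
  = 0.4269 bits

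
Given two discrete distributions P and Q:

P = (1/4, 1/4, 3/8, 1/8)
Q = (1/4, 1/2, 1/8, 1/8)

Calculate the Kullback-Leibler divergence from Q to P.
D(P||Q) = Σ P(i) log₂(P(i)/Q(i))
  i=0: (1/4) × log₂((1/4)/(1/4)) = (1/4) × log₂(1) = 0.0000
  i=1: (1/4) × log₂((1/4)/(1/2)) = (1/4) × log₂(1/2) = -0.2500
  i=2: (3/8) × log₂((3/8)/(1/8)) = (3/8) × log₂(3) = 0.5944
  i=3: (1/8) × log₂((1/8)/(1/8)) = (1/8) × log₂(1) = 0.0000
D(P||Q) = 0.0000 - 0.2500 + 0.5944 + 0.0000
  = 0.3444 bits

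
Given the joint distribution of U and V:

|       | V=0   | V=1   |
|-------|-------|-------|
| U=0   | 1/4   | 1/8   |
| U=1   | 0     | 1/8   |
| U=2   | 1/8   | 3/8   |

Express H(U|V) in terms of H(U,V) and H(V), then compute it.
H(U|V) = H(U,V) - H(V)

Marginal P(V) (column sums):
  P(V=0) = 1/4 + 0 + 1/8 = 3/8
  P(V=1) = 1/8 + 1/8 + 3/8 = 5/8

H(U,V) = -[(1/4)·log₂(1/4) + (1/8)·log₂(1/8) + (1/8)·log₂(1/8) + (1/8)·log₂(1/8) + (3/8)·log₂(3/8)]
  = 0.5000 + 0.3750 + 0.3750 + 0.3750 + 0.5306
  = 2.1556 bits
H(V) = -[(3/8)·log₂(3/8) + (5/8)·log₂(5/8)]
  = 0.5306 + 0.4238
  = 0.9544 bits

H(U|V) = 2.1556 - 0.9544 = 1.2012 bits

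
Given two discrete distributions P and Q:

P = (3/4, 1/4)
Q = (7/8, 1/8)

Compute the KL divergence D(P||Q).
D(P||Q) = Σ P(i) log₂(P(i)/Q(i))
  i=0: (3/4) × log₂((3/4)/(7/8)) = (3/4) × log₂(6/7) = -0.1668
  i=1: (1/4) × log₂((1/4)/(1/8)) = (1/4) × log₂(2) = 0.2500
D(P||Q) = -0.1668 + 0.2500
  = 0.0832 bits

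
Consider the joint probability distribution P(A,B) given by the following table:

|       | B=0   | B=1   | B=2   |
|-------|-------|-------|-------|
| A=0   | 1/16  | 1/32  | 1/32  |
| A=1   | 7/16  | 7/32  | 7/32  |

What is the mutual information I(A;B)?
Marginal P(A) (row sums):
  P(A=0) = 1/16 + 1/32 + 1/32 = 1/8
  P(A=1) = 7/16 + 7/32 + 7/32 = 7/8
Marginal P(B) (column sums):
  P(B=0) = 1/16 + 7/16 = 1/2
  P(B=1) = 1/32 + 7/32 = 1/4
  P(B=2) = 1/32 + 7/32 = 1/4

H(A) = -[(1/8)·log₂(1/8) + (7/8)·log₂(7/8)]
  = 0.3750 + 0.1686
  = 0.5436 bits
H(B) = -[(1/2)·log₂(1/2) + (1/4)·log₂(1/4) + (1/4)·log₂(1/4)]
  = 0.5000 + 0.5000 + 0.5000
  = 1.5000 bits
H(A,B) = -[(1/16)·log₂(1/16) + (1/32)·log₂(1/32) + (1/32)·log₂(1/32) + (7/16)·log₂(7/16) + (7/32)·log₂(7/32) + (7/32)·log₂(7/32)]
  = 0.2500 + 0.1563 + 0.1563 + 0.5218 + 0.4796 + 0.4796
  = 2.0436 bits

I(A;B) = H(A) + H(B) - H(A,B)
  = 0.5436 + 1.5000 - 2.0436
  = 0.0000 bits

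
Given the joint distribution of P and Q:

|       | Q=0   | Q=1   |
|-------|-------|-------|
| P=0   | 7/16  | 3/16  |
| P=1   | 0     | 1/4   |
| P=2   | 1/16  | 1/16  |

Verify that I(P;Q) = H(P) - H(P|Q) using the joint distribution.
Left side, from I(P;Q) = H(P) + H(Q) - H(P,Q):
Marginal P(P) (row sums):
  P(P=0) = 7/16 + 3/16 = 5/8
  P(P=1) = 0 + 1/4 = 1/4
  P(P=2) = 1/16 + 1/16 = 1/8
Marginal P(Q) (column sums):
  P(Q=0) = 7/16 + 0 + 1/16 = 1/2
  P(Q=1) = 3/16 + 1/4 + 1/16 = 1/2

H(P) = -[(5/8)·log₂(5/8) + (1/4)·log₂(1/4) + (1/8)·log₂(1/8)]
  = 0.4238 + 0.5000 + 0.3750
  = 1.2988 bits
H(Q) = -[(1/2)·log₂(1/2) + (1/2)·log₂(1/2)]
  = 0.5000 + 0.5000
  = 1.0000 bits
H(P,Q) = -[(7/16)·log₂(7/16) + (3/16)·log₂(3/16) + (1/4)·log₂(1/4) + (1/16)·log₂(1/16) + (1/16)·log₂(1/16)]
  = 0.5218 + 0.4528 + 0.5000 + 0.2500 + 0.2500
  = 1.9746 bits

I(P;Q) = H(P) + H(Q) - H(P,Q)
  = 1.2988 + 1.0000 - 1.9746
  = 0.3242 bits

Right side, with H(P|Q) computed directly from the conditional probabilities:
H(P|Q) = -Σ P(P,Q)·log₂ P(P|Q), where P(P|Q) = P(P,Q) / P(Q)
  (cells with P(P,Q) = 0 contribute 0)
  (P=0,Q=0): P(P|Q) = (7/16)/(1/2) = 7/8;  -(7/16)·log₂(7/8) = 0.0843
  (P=0,Q=1): P(P|Q) = (3/16)/(1/2) = 3/8;  -(3/16)·log₂(3/8) = 0.2653
  (P=1,Q=1): P(P|Q) = (1/4)/(1/2) = 1/2;  -(1/4)·log₂(1/2) = 0.2500
  (P=2,Q=0): P(P|Q) = (1/16)/(1/2) = 1/8;  -(1/16)·log₂(1/8) = 0.1875
  (P=2,Q=1): P(P|Q) = (1/16)/(1/2) = 1/8;  -(1/16)·log₂(1/8) = 0.1875
H(P|Q) = 0.0843 + 0.2653 + 0.2500 + 0.1875 + 0.1875
  = 0.9746 bits
H(P) - H(P|Q) = 1.2988 - 0.9746 = 0.3242 bits

Both sides equal 0.3242 bits, so I(P;Q) = H(P) - H(P|Q) ✓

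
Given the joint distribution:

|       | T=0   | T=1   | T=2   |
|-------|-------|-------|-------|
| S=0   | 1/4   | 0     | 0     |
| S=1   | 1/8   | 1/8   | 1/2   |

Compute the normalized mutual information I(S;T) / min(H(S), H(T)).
Marginal P(S) (row sums):
  P(S=0) = 1/4 + 0 + 0 = 1/4
  P(S=1) = 1/8 + 1/8 + 1/2 = 3/4
Marginal P(T) (column sums):
  P(T=0) = 1/4 + 1/8 = 3/8
  P(T=1) = 0 + 1/8 = 1/8
  P(T=2) = 0 + 1/2 = 1/2

H(S) = -[(1/4)·log₂(1/4) + (3/4)·log₂(3/4)]
  = 0.5000 + 0.3113
  = 0.8113 bits
H(T) = -[(3/8)·log₂(3/8) + (1/8)·log₂(1/8) + (1/2)·log₂(1/2)]
  = 0.5306 + 0.3750 + 0.5000
  = 1.4056 bits
H(S,T) = -[(1/4)·log₂(1/4) + (1/8)·log₂(1/8) + (1/8)·log₂(1/8) + (1/2)·log₂(1/2)]
  = 0.5000 + 0.3750 + 0.3750 + 0.5000
  = 1.7500 bits

I(S;T) = H(S) + H(T) - H(S,T)
  = 0.8113 + 1.4056 - 1.7500
  = 0.4669 bits

min(H(S), H(T)) = min(0.8113, 1.4056) = 0.8113 bits
Normalized MI = 0.4669 / 0.8113 = 0.5755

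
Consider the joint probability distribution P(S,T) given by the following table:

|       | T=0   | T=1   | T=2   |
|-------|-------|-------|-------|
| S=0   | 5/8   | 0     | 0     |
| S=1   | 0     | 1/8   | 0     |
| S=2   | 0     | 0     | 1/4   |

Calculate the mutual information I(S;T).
Marginal P(S) (row sums):
  P(S=0) = 5/8 + 0 + 0 = 5/8
  P(S=1) = 0 + 1/8 + 0 = 1/8
  P(S=2) = 0 + 0 + 1/4 = 1/4
Marginal P(T) (column sums):
  P(T=0) = 5/8 + 0 + 0 = 5/8
  P(T=1) = 0 + 1/8 + 0 = 1/8
  P(T=2) = 0 + 0 + 1/4 = 1/4

H(S) = -[(5/8)·log₂(5/8) + (1/8)·log₂(1/8) + (1/4)·log₂(1/4)]
  = 0.4238 + 0.3750 + 0.5000
  = 1.2988 bits
H(T) = -[(5/8)·log₂(5/8) + (1/8)·log₂(1/8) + (1/4)·log₂(1/4)]
  = 0.4238 + 0.3750 + 0.5000
  = 1.2988 bits
H(S,T) = -[(5/8)·log₂(5/8) + (1/8)·log₂(1/8) + (1/4)·log₂(1/4)]
  = 0.4238 + 0.3750 + 0.5000
  = 1.2988 bits

I(S;T) = H(S) + H(T) - H(S,T)
  = 1.2988 + 1.2988 - 1.2988
  = 1.2988 bits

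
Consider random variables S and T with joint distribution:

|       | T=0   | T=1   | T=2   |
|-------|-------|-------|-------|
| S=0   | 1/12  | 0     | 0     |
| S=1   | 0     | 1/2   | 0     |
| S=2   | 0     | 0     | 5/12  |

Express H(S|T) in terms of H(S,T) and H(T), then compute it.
H(S|T) = H(S,T) - H(T)

Marginal P(T) (column sums):
  P(T=0) = 1/12 + 0 + 0 = 1/12
  P(T=1) = 0 + 1/2 + 0 = 1/2
  P(T=2) = 0 + 0 + 5/12 = 5/12

H(S,T) = -[(1/12)·log₂(1/12) + (1/2)·log₂(1/2) + (5/12)·log₂(5/12)]
  = 0.2987 + 0.5000 + 0.5263
  = 1.3250 bits
H(T) = -[(1/12)·log₂(1/12) + (1/2)·log₂(1/2) + (5/12)·log₂(5/12)]
  = 0.2987 + 0.5000 + 0.5263
  = 1.3250 bits

H(S|T) = 1.3250 - 1.3250 = 0.0000 bits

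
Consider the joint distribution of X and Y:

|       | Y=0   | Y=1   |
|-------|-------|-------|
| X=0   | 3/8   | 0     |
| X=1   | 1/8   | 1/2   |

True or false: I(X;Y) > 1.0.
Marginal P(X) (row sums):
  P(X=0) = 3/8 + 0 = 3/8
  P(X=1) = 1/8 + 1/2 = 5/8
Marginal P(Y) (column sums):
  P(Y=0) = 3/8 + 1/8 = 1/2
  P(Y=1) = 0 + 1/2 = 1/2

H(X) = -[(3/8)·log₂(3/8) + (5/8)·log₂(5/8)]
  = 0.5306 + 0.4238
  = 0.9544 bits
H(Y) = -[(1/2)·log₂(1/2) + (1/2)·log₂(1/2)]
  = 0.5000 + 0.5000
  = 1.0000 bits
H(X,Y) = -[(3/8)·log₂(3/8) + (1/8)·log₂(1/8) + (1/2)·log₂(1/2)]
  = 0.5306 + 0.3750 + 0.5000
  = 1.4056 bits

I(X;Y) = H(X) + H(Y) - H(X,Y)
  = 0.9544 + 1.0000 - 1.4056
  = 0.5488 bits

False. I(X;Y) = 0.5488 bits, which is ≤ 1.0 bits.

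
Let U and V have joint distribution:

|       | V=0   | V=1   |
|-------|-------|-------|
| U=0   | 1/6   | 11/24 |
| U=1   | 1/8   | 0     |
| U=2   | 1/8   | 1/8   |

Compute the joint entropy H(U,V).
H(U,V) = -Σ P(U,V) log₂ P(U,V), summed over the non-zero cells:
H(U,V) = -[(1/6)·log₂(1/6) + (11/24)·log₂(11/24) + (1/8)·log₂(1/8) + (1/8)·log₂(1/8) + (1/8)·log₂(1/8)]
  = 0.4308 + 0.5159 + 0.3750 + 0.3750 + 0.3750
  = 2.0717 bits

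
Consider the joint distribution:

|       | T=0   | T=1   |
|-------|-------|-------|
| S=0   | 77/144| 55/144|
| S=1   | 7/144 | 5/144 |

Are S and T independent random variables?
Marginal P(S) (row sums):
  P(S=0) = 77/144 + 55/144 = 11/12
  P(S=1) = 7/144 + 5/144 = 1/12
Marginal P(T) (column sums):
  P(T=0) = 77/144 + 7/144 = 7/12
  P(T=1) = 55/144 + 5/144 = 5/12

S and T are independent iff P(S=i,T=j) = P(S=i)·P(T=j) for every cell.
  P(S=0)·P(T=0) = 11/12 × 7/12 = 77/144 = P(S=0,T=0) ✓
  P(S=0)·P(T=1) = 11/12 × 5/12 = 55/144 = P(S=0,T=1) ✓
  P(S=1)·P(T=0) = 1/12 × 7/12 = 7/144 = P(S=1,T=0) ✓
  P(S=1)·P(T=1) = 1/12 × 5/12 = 5/144 = P(S=1,T=1) ✓

Yes, S and T are independent: every cell factors, so I(S;T) = 0 bits.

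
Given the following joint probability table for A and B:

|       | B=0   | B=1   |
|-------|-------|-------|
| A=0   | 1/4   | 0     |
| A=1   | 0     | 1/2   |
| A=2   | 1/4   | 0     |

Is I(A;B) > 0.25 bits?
Marginal P(A) (row sums):
  P(A=0) = 1/4 + 0 = 1/4
  P(A=1) = 0 + 1/2 = 1/2
  P(A=2) = 1/4 + 0 = 1/4
Marginal P(B) (column sums):
  P(B=0) = 1/4 + 0 + 1/4 = 1/2
  P(B=1) = 0 + 1/2 + 0 = 1/2

H(A) = -[(1/4)·log₂(1/4) + (1/2)·log₂(1/2) + (1/4)·log₂(1/4)]
  = 0.5000 + 0.5000 + 0.5000
  = 1.5000 bits
H(B) = -[(1/2)·log₂(1/2) + (1/2)·log₂(1/2)]
  = 0.5000 + 0.5000
  = 1.0000 bits
H(A,B) = -[(1/4)·log₂(1/4) + (1/2)·log₂(1/2) + (1/4)·log₂(1/4)]
  = 0.5000 + 0.5000 + 0.5000
  = 1.5000 bits

I(A;B) = H(A) + H(B) - H(A,B)
  = 1.5000 + 1.0000 - 1.5000
  = 1.0000 bits

Yes. I(A;B) = 1.0000 bits, which is > 0.25 bits.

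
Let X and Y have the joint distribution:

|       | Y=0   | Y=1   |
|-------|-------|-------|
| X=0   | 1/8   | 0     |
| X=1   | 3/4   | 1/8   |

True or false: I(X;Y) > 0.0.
Marginal P(X) (row sums):
  P(X=0) = 1/8 + 0 = 1/8
  P(X=1) = 3/4 + 1/8 = 7/8
Marginal P(Y) (column sums):
  P(Y=0) = 1/8 + 3/4 = 7/8
  P(Y=1) = 0 + 1/8 = 1/8

H(X) = -[(1/8)·log₂(1/8) + (7/8)·log₂(7/8)]
  = 0.3750 + 0.1686
  = 0.5436 bits
H(Y) = -[(7/8)·log₂(7/8) + (1/8)·log₂(1/8)]
  = 0.1686 + 0.3750
  = 0.5436 bits
H(X,Y) = -[(1/8)·log₂(1/8) + (3/4)·log₂(3/4) + (1/8)·log₂(1/8)]
  = 0.3750 + 0.3113 + 0.3750
  = 1.0613 bits

I(X;Y) = H(X) + H(Y) - H(X,Y)
  = 0.5436 + 0.5436 - 1.0613
  = 0.0259 bits

True. I(X;Y) = 0.0259 bits, which is > 0.0 bits.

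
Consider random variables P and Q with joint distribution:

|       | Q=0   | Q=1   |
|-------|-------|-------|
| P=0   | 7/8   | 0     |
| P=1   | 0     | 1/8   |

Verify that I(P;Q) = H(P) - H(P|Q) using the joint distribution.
Left side, from I(P;Q) = H(P) + H(Q) - H(P,Q):
Marginal P(P) (row sums):
  P(P=0) = 7/8 + 0 = 7/8
  P(P=1) = 0 + 1/8 = 1/8
Marginal P(Q) (column sums):
  P(Q=0) = 7/8 + 0 = 7/8
  P(Q=1) = 0 + 1/8 = 1/8

H(P) = -[(7/8)·log₂(7/8) + (1/8)·log₂(1/8)]
  = 0.1686 + 0.3750
  = 0.5436 bits
H(Q) = -[(7/8)·log₂(7/8) + (1/8)·log₂(1/8)]
  = 0.1686 + 0.3750
  = 0.5436 bits
H(P,Q) = -[(7/8)·log₂(7/8) + (1/8)·log₂(1/8)]
  = 0.1686 + 0.3750
  = 0.5436 bits

I(P;Q) = H(P) + H(Q) - H(P,Q)
  = 0.5436 + 0.5436 - 0.5436
  = 0.5436 bits

Right side, with H(P|Q) computed directly from the conditional probabilities:
H(P|Q) = -Σ P(P,Q)·log₂ P(P|Q), where P(P|Q) = P(P,Q) / P(Q)
  (cells with P(P,Q) = 0 contribute 0)
  (P=0,Q=0): P(P|Q) = (7/8)/(7/8) = 1;  -(7/8)·log₂(1) = 0.0000
  (P=1,Q=1): P(P|Q) = (1/8)/(1/8) = 1;  -(1/8)·log₂(1) = 0.0000
H(P|Q) = 0.0000 + 0.0000
  = 0.0000 bits
H(P) - H(P|Q) = 0.5436 - 0.0000 = 0.5436 bits

Both sides equal 0.5436 bits, so I(P;Q) = H(P) - H(P|Q) ✓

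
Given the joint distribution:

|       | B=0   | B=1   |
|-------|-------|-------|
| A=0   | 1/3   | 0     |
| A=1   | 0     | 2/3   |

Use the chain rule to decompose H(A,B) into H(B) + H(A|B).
By the chain rule: H(A,B) = H(B) + H(A|B)

Marginal P(B) (column sums):
  P(B=0) = 1/3 + 0 = 1/3
  P(B=1) = 0 + 2/3 = 2/3
H(B) = -[(1/3)·log₂(1/3) + (2/3)·log₂(2/3)]
  = 0.5283 + 0.3900
  = 0.9183 bits
H(A|B) = -Σ P(A,B)·log₂ P(A|B), where P(A|B) = P(A,B) / P(B)
  (cells with P(A,B) = 0 contribute 0)
  (A=0,B=0): P(A|B) = (1/3)/(1/3) = 1;  -(1/3)·log₂(1) = 0.0000
  (A=1,B=1): P(A|B) = (2/3)/(2/3) = 1;  -(2/3)·log₂(1) = 0.0000
H(A|B) = 0.0000 + 0.0000
  = 0.0000 bits

H(A,B) = H(B) + H(A|B) = 0.9183 + 0.0000 = 0.9183 bits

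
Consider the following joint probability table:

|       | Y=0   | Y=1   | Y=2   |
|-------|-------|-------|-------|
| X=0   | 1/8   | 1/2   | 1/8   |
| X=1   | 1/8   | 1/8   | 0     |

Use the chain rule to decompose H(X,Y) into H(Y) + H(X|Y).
By the chain rule: H(X,Y) = H(Y) + H(X|Y)

Marginal P(Y) (column sums):
  P(Y=0) = 1/8 + 1/8 = 1/4
  P(Y=1) = 1/2 + 1/8 = 5/8
  P(Y=2) = 1/8 + 0 = 1/8
H(Y) = -[(1/4)·log₂(1/4) + (5/8)·log₂(5/8) + (1/8)·log₂(1/8)]
  = 0.5000 + 0.4238 + 0.3750
  = 1.2988 bits
H(X|Y) = -Σ P(X,Y)·log₂ P(X|Y), where P(X|Y) = P(X,Y) / P(Y)
  (cells with P(X,Y) = 0 contribute 0)
  (X=0,Y=0): P(X|Y) = (1/8)/(1/4) = 1/2;  -(1/8)·log₂(1/2) = 0.1250
  (X=0,Y=1): P(X|Y) = (1/2)/(5/8) = 4/5;  -(1/2)·log₂(4/5) = 0.1610
  (X=0,Y=2): P(X|Y) = (1/8)/(1/8) = 1;  -(1/8)·log₂(1) = 0.0000
  (X=1,Y=0): P(X|Y) = (1/8)/(1/4) = 1/2;  -(1/8)·log₂(1/2) = 0.1250
  (X=1,Y=1): P(X|Y) = (1/8)/(5/8) = 1/5;  -(1/8)·log₂(1/5) = 0.2902
H(X|Y) = 0.1250 + 0.1610 + 0.0000 + 0.1250 + 0.2902
  = 0.7012 bits

H(X,Y) = H(Y) + H(X|Y) = 1.2988 + 0.7012 = 2.0000 bits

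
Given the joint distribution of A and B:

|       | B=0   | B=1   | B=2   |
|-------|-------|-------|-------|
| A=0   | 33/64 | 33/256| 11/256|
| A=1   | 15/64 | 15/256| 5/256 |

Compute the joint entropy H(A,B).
H(A,B) = -Σ P(A,B) log₂ P(A,B), summed over the non-zero cells:
H(A,B) = -[(33/64)·log₂(33/64) + (33/256)·log₂(33/256) + (11/256)·log₂(11/256) + (15/64)·log₂(15/64) + (15/256)·log₂(15/256) + (5/256)·log₂(5/256)]
  = 0.4927 + 0.3810 + 0.1951 + 0.4906 + 0.2398 + 0.1109
  = 1.9101 bits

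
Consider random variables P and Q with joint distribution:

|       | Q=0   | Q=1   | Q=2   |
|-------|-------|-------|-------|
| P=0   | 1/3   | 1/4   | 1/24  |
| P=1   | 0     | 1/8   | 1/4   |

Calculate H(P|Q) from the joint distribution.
Marginal P(Q) (column sums):
  P(Q=0) = 1/3 + 0 = 1/3
  P(Q=1) = 1/4 + 1/8 = 3/8
  P(Q=2) = 1/24 + 1/4 = 7/24

H(P|Q) = -Σ P(P,Q)·log₂ P(P|Q), where P(P|Q) = P(P,Q) / P(Q)
  (cells with P(P,Q) = 0 contribute 0)
  (P=0,Q=0): P(P|Q) = (1/3)/(1/3) = 1;  -(1/3)·log₂(1) = 0.0000
  (P=0,Q=1): P(P|Q) = (1/4)/(3/8) = 2/3;  -(1/4)·log₂(2/3) = 0.1462
  (P=0,Q=2): P(P|Q) = (1/24)/(7/24) = 1/7;  -(1/24)·log₂(1/7) = 0.1170
  (P=1,Q=1): P(P|Q) = (1/8)/(3/8) = 1/3;  -(1/8)·log₂(1/3) = 0.1981
  (P=1,Q=2): P(P|Q) = (1/4)/(7/24) = 6/7;  -(1/4)·log₂(6/7) = 0.0556
H(P|Q) = 0.0000 + 0.1462 + 0.1170 + 0.1981 + 0.0556
  = 0.5169 bits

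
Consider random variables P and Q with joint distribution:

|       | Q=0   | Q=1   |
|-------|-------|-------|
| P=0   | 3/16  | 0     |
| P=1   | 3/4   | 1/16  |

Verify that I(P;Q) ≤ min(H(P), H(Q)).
Marginal P(P) (row sums):
  P(P=0) = 3/16 + 0 = 3/16
  P(P=1) = 3/4 + 1/16 = 13/16
Marginal P(Q) (column sums):
  P(Q=0) = 3/16 + 3/4 = 15/16
  P(Q=1) = 0 + 1/16 = 1/16

H(P) = -[(3/16)·log₂(3/16) + (13/16)·log₂(13/16)]
  = 0.4528 + 0.2434
  = 0.6962 bits
H(Q) = -[(15/16)·log₂(15/16) + (1/16)·log₂(1/16)]
  = 0.0873 + 0.2500
  = 0.3373 bits
H(P,Q) = -[(3/16)·log₂(3/16) + (3/4)·log₂(3/4) + (1/16)·log₂(1/16)]
  = 0.4528 + 0.3113 + 0.2500
  = 1.0141 bits

I(P;Q) = H(P) + H(Q) - H(P,Q)
  = 0.6962 + 0.3373 - 1.0141
  = 0.0194 bits

min(H(P), H(Q)) = min(0.6962, 0.3373) = 0.3373 bits
Since 0.0194 ≤ 0.3373, the bound is satisfied ✓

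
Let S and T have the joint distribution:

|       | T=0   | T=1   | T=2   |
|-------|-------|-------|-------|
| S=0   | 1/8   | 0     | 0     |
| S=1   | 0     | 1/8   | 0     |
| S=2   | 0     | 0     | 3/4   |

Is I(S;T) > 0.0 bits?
Marginal P(S) (row sums):
  P(S=0) = 1/8 + 0 + 0 = 1/8
  P(S=1) = 0 + 1/8 + 0 = 1/8
  P(S=2) = 0 + 0 + 3/4 = 3/4
Marginal P(T) (column sums):
  P(T=0) = 1/8 + 0 + 0 = 1/8
  P(T=1) = 0 + 1/8 + 0 = 1/8
  P(T=2) = 0 + 0 + 3/4 = 3/4

H(S) = -[(1/8)·log₂(1/8) + (1/8)·log₂(1/8) + (3/4)·log₂(3/4)]
  = 0.3750 + 0.3750 + 0.3113
  = 1.0613 bits
H(T) = -[(1/8)·log₂(1/8) + (1/8)·log₂(1/8) + (3/4)·log₂(3/4)]
  = 0.3750 + 0.3750 + 0.3113
  = 1.0613 bits
H(S,T) = -[(1/8)·log₂(1/8) + (1/8)·log₂(1/8) + (3/4)·log₂(3/4)]
  = 0.3750 + 0.3750 + 0.3113
  = 1.0613 bits

I(S;T) = H(S) + H(T) - H(S,T)
  = 1.0613 + 1.0613 - 1.0613
  = 1.0613 bits

Yes. I(S;T) = 1.0613 bits, which is > 0.0 bits.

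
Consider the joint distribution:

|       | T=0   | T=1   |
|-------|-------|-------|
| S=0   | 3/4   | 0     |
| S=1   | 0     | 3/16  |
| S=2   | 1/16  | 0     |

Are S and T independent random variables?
Marginal P(S) (row sums):
  P(S=0) = 3/4 + 0 = 3/4
  P(S=1) = 0 + 3/16 = 3/16
  P(S=2) = 1/16 + 0 = 1/16
Marginal P(T) (column sums):
  P(T=0) = 3/4 + 0 + 1/16 = 13/16
  P(T=1) = 0 + 3/16 + 0 = 3/16

S and T are independent iff P(S=i,T=j) = P(S=i)·P(T=j) for every cell.
  P(S=0)·P(T=0) = 3/4 × 13/16 = 39/64, but P(S=0,T=0) = 3/4 ✗

No, S and T are not independent. Quantitatively, I(S;T) > 0:

H(S) = -[(3/4)·log₂(3/4) + (3/16)·log₂(3/16) + (1/16)·log₂(1/16)]
  = 0.3113 + 0.4528 + 0.2500
  = 1.0141 bits
H(T) = -[(13/16)·log₂(13/16) + (3/16)·log₂(3/16)]
  = 0.2434 + 0.4528
  = 0.6962 bits
H(S,T) = -[(3/4)·log₂(3/4) + (3/16)·log₂(3/16) + (1/16)·log₂(1/16)]
  = 0.3113 + 0.4528 + 0.2500
  = 1.0141 bits
I(S;T) = H(S) + H(T) - H(S,T) = 1.0141 + 0.6962 - 1.0141 = 0.6962 bits > 0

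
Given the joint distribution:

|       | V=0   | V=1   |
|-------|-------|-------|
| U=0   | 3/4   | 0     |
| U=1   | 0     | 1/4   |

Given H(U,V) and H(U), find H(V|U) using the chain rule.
From the chain rule: H(U,V) = H(U) + H(V|U)
Therefore: H(V|U) = H(U,V) - H(U)

H(U,V) = -[(3/4)·log₂(3/4) + (1/4)·log₂(1/4)]
  = 0.3113 + 0.5000
  = 0.8113 bits
Marginal P(U) (row sums):
  P(U=0) = 3/4 + 0 = 3/4
  P(U=1) = 0 + 1/4 = 1/4
H(U) = -[(3/4)·log₂(3/4) + (1/4)·log₂(1/4)]
  = 0.3113 + 0.5000
  = 0.8113 bits

H(V|U) = 0.8113 - 0.8113 = 0.0000 bits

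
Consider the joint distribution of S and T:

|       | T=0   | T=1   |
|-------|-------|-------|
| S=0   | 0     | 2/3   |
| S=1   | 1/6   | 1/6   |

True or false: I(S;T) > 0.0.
Marginal P(S) (row sums):
  P(S=0) = 0 + 2/3 = 2/3
  P(S=1) = 1/6 + 1/6 = 1/3
Marginal P(T) (column sums):
  P(T=0) = 0 + 1/6 = 1/6
  P(T=1) = 2/3 + 1/6 = 5/6

H(S) = -[(2/3)·log₂(2/3) + (1/3)·log₂(1/3)]
  = 0.3900 + 0.5283
  = 0.9183 bits
H(T) = -[(1/6)·log₂(1/6) + (5/6)·log₂(5/6)]
  = 0.4308 + 0.2192
  = 0.6500 bits
H(S,T) = -[(2/3)·log₂(2/3) + (1/6)·log₂(1/6) + (1/6)·log₂(1/6)]
  = 0.3900 + 0.4308 + 0.4308
  = 1.2516 bits

I(S;T) = H(S) + H(T) - H(S,T)
  = 0.9183 + 0.6500 - 1.2516
  = 0.3167 bits

True. I(S;T) = 0.3167 bits, which is > 0.0 bits.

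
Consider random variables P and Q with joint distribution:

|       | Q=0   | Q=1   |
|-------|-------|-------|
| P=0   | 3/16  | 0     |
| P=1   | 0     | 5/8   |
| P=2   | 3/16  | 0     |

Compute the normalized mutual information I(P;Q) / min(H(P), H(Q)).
Marginal P(P) (row sums):
  P(P=0) = 3/16 + 0 = 3/16
  P(P=1) = 0 + 5/8 = 5/8
  P(P=2) = 3/16 + 0 = 3/16
Marginal P(Q) (column sums):
  P(Q=0) = 3/16 + 0 + 3/16 = 3/8
  P(Q=1) = 0 + 5/8 + 0 = 5/8

H(P) = -[(3/16)·log₂(3/16) + (5/8)·log₂(5/8) + (3/16)·log₂(3/16)]
  = 0.4528 + 0.4238 + 0.4528
  = 1.3294 bits
H(Q) = -[(3/8)·log₂(3/8) + (5/8)·log₂(5/8)]
  = 0.5306 + 0.4238
  = 0.9544 bits
H(P,Q) = -[(3/16)·log₂(3/16) + (5/8)·log₂(5/8) + (3/16)·log₂(3/16)]
  = 0.4528 + 0.4238 + 0.4528
  = 1.3294 bits

I(P;Q) = H(P) + H(Q) - H(P,Q)
  = 1.3294 + 0.9544 - 1.3294
  = 0.9544 bits

min(H(P), H(Q)) = min(1.3294, 0.9544) = 0.9544 bits
Normalized MI = 0.9544 / 0.9544 = 1.0000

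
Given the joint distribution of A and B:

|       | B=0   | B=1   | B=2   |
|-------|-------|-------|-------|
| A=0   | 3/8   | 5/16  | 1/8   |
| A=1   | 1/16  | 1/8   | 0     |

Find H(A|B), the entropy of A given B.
Marginal P(B) (column sums):
  P(B=0) = 3/8 + 1/16 = 7/16
  P(B=1) = 5/16 + 1/8 = 7/16
  P(B=2) = 1/8 + 0 = 1/8

H(A|B) = -Σ P(A,B)·log₂ P(A|B), where P(A|B) = P(A,B) / P(B)
  (cells with P(A,B) = 0 contribute 0)
  (A=0,B=0): P(A|B) = (3/8)/(7/16) = 6/7;  -(3/8)·log₂(6/7) = 0.0834
  (A=0,B=1): P(A|B) = (5/16)/(7/16) = 5/7;  -(5/16)·log₂(5/7) = 0.1517
  (A=0,B=2): P(A|B) = (1/8)/(1/8) = 1;  -(1/8)·log₂(1) = 0.0000
  (A=1,B=0): P(A|B) = (1/16)/(7/16) = 1/7;  -(1/16)·log₂(1/7) = 0.1755
  (A=1,B=1): P(A|B) = (1/8)/(7/16) = 2/7;  -(1/8)·log₂(2/7) = 0.2259
H(A|B) = 0.0834 + 0.1517 + 0.0000 + 0.1755 + 0.2259
  = 0.6365 bits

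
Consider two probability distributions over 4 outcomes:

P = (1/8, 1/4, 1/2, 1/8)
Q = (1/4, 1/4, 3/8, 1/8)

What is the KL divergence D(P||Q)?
D(P||Q) = Σ P(i) log₂(P(i)/Q(i))
  i=0: (1/8) × log₂((1/8)/(1/4)) = (1/8) × log₂(1/2) = -0.1250
  i=1: (1/4) × log₂((1/4)/(1/4)) = (1/4) × log₂(1) = 0.0000
  i=2: (1/2) × log₂((1/2)/(3/8)) = (1/2) × log₂(4/3) = 0.2075
  i=3: (1/8) × log₂((1/8)/(1/8)) = (1/8) × log₂(1) = 0.0000
D(P||Q) = -0.1250 + 0.0000 + 0.2075 + 0.0000
  = 0.0825 bits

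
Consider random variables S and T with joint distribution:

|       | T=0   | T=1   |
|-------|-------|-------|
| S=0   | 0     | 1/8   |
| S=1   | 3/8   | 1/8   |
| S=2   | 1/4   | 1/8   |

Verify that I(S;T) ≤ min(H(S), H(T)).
Marginal P(S) (row sums):
  P(S=0) = 0 + 1/8 = 1/8
  P(S=1) = 3/8 + 1/8 = 1/2
  P(S=2) = 1/4 + 1/8 = 3/8
Marginal P(T) (column sums):
  P(T=0) = 0 + 3/8 + 1/4 = 5/8
  P(T=1) = 1/8 + 1/8 + 1/8 = 3/8

H(S) = -[(1/8)·log₂(1/8) + (1/2)·log₂(1/2) + (3/8)·log₂(3/8)]
  = 0.3750 + 0.5000 + 0.5306
  = 1.4056 bits
H(T) = -[(5/8)·log₂(5/8) + (3/8)·log₂(3/8)]
  = 0.4238 + 0.5306
  = 0.9544 bits
H(S,T) = -[(1/8)·log₂(1/8) + (3/8)·log₂(3/8) + (1/8)·log₂(1/8) + (1/4)·log₂(1/4) + (1/8)·log₂(1/8)]
  = 0.3750 + 0.5306 + 0.3750 + 0.5000 + 0.3750
  = 2.1556 bits

I(S;T) = H(S) + H(T) - H(S,T)
  = 1.4056 + 0.9544 - 2.1556
  = 0.2044 bits

min(H(S), H(T)) = min(1.4056, 0.9544) = 0.9544 bits
Since 0.2044 ≤ 0.9544, the bound is satisfied ✓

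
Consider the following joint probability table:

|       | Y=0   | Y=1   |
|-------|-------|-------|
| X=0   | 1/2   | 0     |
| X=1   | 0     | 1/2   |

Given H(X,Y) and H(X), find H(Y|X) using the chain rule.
From the chain rule: H(X,Y) = H(X) + H(Y|X)
Therefore: H(Y|X) = H(X,Y) - H(X)

H(X,Y) = -[(1/2)·log₂(1/2) + (1/2)·log₂(1/2)]
  = 0.5000 + 0.5000
  = 1.0000 bits
Marginal P(X) (row sums):
  P(X=0) = 1/2 + 0 = 1/2
  P(X=1) = 0 + 1/2 = 1/2
H(X) = -[(1/2)·log₂(1/2) + (1/2)·log₂(1/2)]
  = 0.5000 + 0.5000
  = 1.0000 bits

H(Y|X) = 1.0000 - 1.0000 = 0.0000 bits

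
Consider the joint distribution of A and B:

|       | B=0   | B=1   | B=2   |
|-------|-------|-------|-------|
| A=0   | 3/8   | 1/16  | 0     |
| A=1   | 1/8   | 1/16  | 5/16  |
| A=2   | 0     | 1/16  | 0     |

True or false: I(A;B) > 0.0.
Marginal P(A) (row sums):
  P(A=0) = 3/8 + 1/16 + 0 = 7/16
  P(A=1) = 1/8 + 1/16 + 5/16 = 1/2
  P(A=2) = 0 + 1/16 + 0 = 1/16
Marginal P(B) (column sums):
  P(B=0) = 3/8 + 1/8 + 0 = 1/2
  P(B=1) = 1/16 + 1/16 + 1/16 = 3/16
  P(B=2) = 0 + 5/16 + 0 = 5/16

H(A) = -[(7/16)·log₂(7/16) + (1/2)·log₂(1/2) + (1/16)·log₂(1/16)]
  = 0.5218 + 0.5000 + 0.2500
  = 1.2718 bits
H(B) = -[(1/2)·log₂(1/2) + (3/16)·log₂(3/16) + (5/16)·log₂(5/16)]
  = 0.5000 + 0.4528 + 0.5244
  = 1.4772 bits
H(A,B) = -[(3/8)·log₂(3/8) + (1/16)·log₂(1/16) + (1/8)·log₂(1/8) + (1/16)·log₂(1/16) + (5/16)·log₂(5/16) + (1/16)·log₂(1/16)]
  = 0.5306 + 0.2500 + 0.3750 + 0.2500 + 0.5244 + 0.2500
  = 2.1800 bits

I(A;B) = H(A) + H(B) - H(A,B)
  = 1.2718 + 1.4772 - 2.1800
  = 0.5690 bits

True. I(A;B) = 0.5690 bits, which is > 0.0 bits.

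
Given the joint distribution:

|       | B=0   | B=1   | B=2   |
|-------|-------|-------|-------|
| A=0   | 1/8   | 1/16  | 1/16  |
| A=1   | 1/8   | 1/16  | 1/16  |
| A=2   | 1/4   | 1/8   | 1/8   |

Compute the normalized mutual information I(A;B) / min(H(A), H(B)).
Marginal P(A) (row sums):
  P(A=0) = 1/8 + 1/16 + 1/16 = 1/4
  P(A=1) = 1/8 + 1/16 + 1/16 = 1/4
  P(A=2) = 1/4 + 1/8 + 1/8 = 1/2
Marginal P(B) (column sums):
  P(B=0) = 1/8 + 1/8 + 1/4 = 1/2
  P(B=1) = 1/16 + 1/16 + 1/8 = 1/4
  P(B=2) = 1/16 + 1/16 + 1/8 = 1/4

H(A) = -[(1/4)·log₂(1/4) + (1/4)·log₂(1/4) + (1/2)·log₂(1/2)]
  = 0.5000 + 0.5000 + 0.5000
  = 1.5000 bits
H(B) = -[(1/2)·log₂(1/2) + (1/4)·log₂(1/4) + (1/4)·log₂(1/4)]
  = 0.5000 + 0.5000 + 0.5000
  = 1.5000 bits
H(A,B) = -[(1/8)·log₂(1/8) + (1/16)·log₂(1/16) + (1/16)·log₂(1/16) + (1/8)·log₂(1/8) + (1/16)·log₂(1/16) + (1/16)·log₂(1/16) + (1/4)·log₂(1/4) + (1/8)·log₂(1/8) + (1/8)·log₂(1/8)]
  = 0.3750 + 0.2500 + 0.2500 + 0.3750 + 0.2500 + 0.2500 + 0.5000 + 0.3750 + 0.3750
  = 3.0000 bits

I(A;B) = H(A) + H(B) - H(A,B)
  = 1.5000 + 1.5000 - 3.0000
  = 0.0000 bits

min(H(A), H(B)) = min(1.5000, 1.5000) = 1.5000 bits
Normalized MI = 0.0000 / 1.5000 = 0.0000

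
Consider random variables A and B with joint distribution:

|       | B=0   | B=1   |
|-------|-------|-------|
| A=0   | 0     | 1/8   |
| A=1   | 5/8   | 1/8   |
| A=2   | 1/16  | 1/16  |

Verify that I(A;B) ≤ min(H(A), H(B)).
Marginal P(A) (row sums):
  P(A=0) = 0 + 1/8 = 1/8
  P(A=1) = 5/8 + 1/8 = 3/4
  P(A=2) = 1/16 + 1/16 = 1/8
Marginal P(B) (column sums):
  P(B=0) = 0 + 5/8 + 1/16 = 11/16
  P(B=1) = 1/8 + 1/8 + 1/16 = 5/16

H(A) = -[(1/8)·log₂(1/8) + (3/4)·log₂(3/4) + (1/8)·log₂(1/8)]
  = 0.3750 + 0.3113 + 0.3750
  = 1.0613 bits
H(B) = -[(11/16)·log₂(11/16) + (5/16)·log₂(5/16)]
  = 0.3716 + 0.5244
  = 0.8960 bits
H(A,B) = -[(1/8)·log₂(1/8) + (5/8)·log₂(5/8) + (1/8)·log₂(1/8) + (1/16)·log₂(1/16) + (1/16)·log₂(1/16)]
  = 0.3750 + 0.4238 + 0.3750 + 0.2500 + 0.2500
  = 1.6738 bits

I(A;B) = H(A) + H(B) - H(A,B)
  = 1.0613 + 0.8960 - 1.6738
  = 0.2835 bits

min(H(A), H(B)) = min(1.0613, 0.8960) = 0.8960 bits
Since 0.2835 ≤ 0.8960, the bound is satisfied ✓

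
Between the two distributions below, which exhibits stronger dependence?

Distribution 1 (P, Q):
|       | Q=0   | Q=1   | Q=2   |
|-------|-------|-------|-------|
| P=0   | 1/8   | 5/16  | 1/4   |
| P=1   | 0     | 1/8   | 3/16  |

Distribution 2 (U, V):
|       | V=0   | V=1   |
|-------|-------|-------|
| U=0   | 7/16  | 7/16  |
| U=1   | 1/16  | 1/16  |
Distribution 1 (P, Q):
Marginal P(P) (row sums):
  P(P=0) = 1/8 + 5/16 + 1/4 = 11/16
  P(P=1) = 0 + 1/8 + 3/16 = 5/16
Marginal P(Q) (column sums):
  P(Q=0) = 1/8 + 0 = 1/8
  P(Q=1) = 5/16 + 1/8 = 7/16
  P(Q=2) = 1/4 + 3/16 = 7/16

H(P) = -[(11/16)·log₂(11/16) + (5/16)·log₂(5/16)]
  = 0.3716 + 0.5244
  = 0.8960 bits
H(Q) = -[(1/8)·log₂(1/8) + (7/16)·log₂(7/16) + (7/16)·log₂(7/16)]
  = 0.3750 + 0.5218 + 0.5218
  = 1.4186 bits
H(P,Q) = -[(1/8)·log₂(1/8) + (5/16)·log₂(5/16) + (1/4)·log₂(1/4) + (1/8)·log₂(1/8) + (3/16)·log₂(3/16)]
  = 0.3750 + 0.5244 + 0.5000 + 0.3750 + 0.4528
  = 2.2272 bits

I(P;Q) = H(P) + H(Q) - H(P,Q)
  = 0.8960 + 1.4186 - 2.2272
  = 0.0874 bits

Distribution 2 (U, V):
Marginal P(U) (row sums):
  P(U=0) = 7/16 + 7/16 = 7/8
  P(U=1) = 1/16 + 1/16 = 1/8
Marginal P(V) (column sums):
  P(V=0) = 7/16 + 1/16 = 1/2
  P(V=1) = 7/16 + 1/16 = 1/2

H(U) = -[(7/8)·log₂(7/8) + (1/8)·log₂(1/8)]
  = 0.1686 + 0.3750
  = 0.5436 bits
H(V) = -[(1/2)·log₂(1/2) + (1/2)·log₂(1/2)]
  = 0.5000 + 0.5000
  = 1.0000 bits
H(U,V) = -[(7/16)·log₂(7/16) + (7/16)·log₂(7/16) + (1/16)·log₂(1/16) + (1/16)·log₂(1/16)]
  = 0.5218 + 0.5218 + 0.2500 + 0.2500
  = 1.5436 bits

I(U;V) = H(U) + H(V) - H(U,V)
  = 0.5436 + 1.0000 - 1.5436
  = 0.0000 bits

I(P;Q) = 0.0874 bits > I(U;V) = 0.0000 bits, so (P, Q) has the higher mutual information (stronger dependence).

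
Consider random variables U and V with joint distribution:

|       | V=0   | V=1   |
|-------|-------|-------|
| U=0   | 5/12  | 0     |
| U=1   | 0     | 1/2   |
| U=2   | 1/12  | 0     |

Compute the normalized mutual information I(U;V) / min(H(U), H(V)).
Marginal P(U) (row sums):
  P(U=0) = 5/12 + 0 = 5/12
  P(U=1) = 0 + 1/2 = 1/2
  P(U=2) = 1/12 + 0 = 1/12
Marginal P(V) (column sums):
  P(V=0) = 5/12 + 0 + 1/12 = 1/2
  P(V=1) = 0 + 1/2 + 0 = 1/2

H(U) = -[(5/12)·log₂(5/12) + (1/2)·log₂(1/2) + (1/12)·log₂(1/12)]
  = 0.5263 + 0.5000 + 0.2987
  = 1.3250 bits
H(V) = -[(1/2)·log₂(1/2) + (1/2)·log₂(1/2)]
  = 0.5000 + 0.5000
  = 1.0000 bits
H(U,V) = -[(5/12)·log₂(5/12) + (1/2)·log₂(1/2) + (1/12)·log₂(1/12)]
  = 0.5263 + 0.5000 + 0.2987
  = 1.3250 bits

I(U;V) = H(U) + H(V) - H(U,V)
  = 1.3250 + 1.0000 - 1.3250
  = 1.0000 bits

min(H(U), H(V)) = min(1.3250, 1.0000) = 1.0000 bits
Normalized MI = 1.0000 / 1.0000 = 1.0000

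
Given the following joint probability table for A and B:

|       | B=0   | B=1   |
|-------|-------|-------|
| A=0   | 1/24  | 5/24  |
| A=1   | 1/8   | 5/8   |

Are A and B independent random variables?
Marginal P(A) (row sums):
  P(A=0) = 1/24 + 5/24 = 1/4
  P(A=1) = 1/8 + 5/8 = 3/4
Marginal P(B) (column sums):
  P(B=0) = 1/24 + 1/8 = 1/6
  P(B=1) = 5/24 + 5/8 = 5/6

A and B are independent iff P(A=i,B=j) = P(A=i)·P(B=j) for every cell.
  P(A=0)·P(B=0) = 1/4 × 1/6 = 1/24 = P(A=0,B=0) ✓
  P(A=0)·P(B=1) = 1/4 × 5/6 = 5/24 = P(A=0,B=1) ✓
  P(A=1)·P(B=0) = 3/4 × 1/6 = 1/8 = P(A=1,B=0) ✓
  P(A=1)·P(B=1) = 3/4 × 5/6 = 5/8 = P(A=1,B=1) ✓

Yes, A and B are independent: every cell factors, so I(A;B) = 0 bits.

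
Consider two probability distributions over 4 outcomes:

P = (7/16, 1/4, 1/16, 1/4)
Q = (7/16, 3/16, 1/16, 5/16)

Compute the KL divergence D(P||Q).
D(P||Q) = Σ P(i) log₂(P(i)/Q(i))
  i=0: (7/16) × log₂((7/16)/(7/16)) = (7/16) × log₂(1) = 0.0000
  i=1: (1/4) × log₂((1/4)/(3/16)) = (1/4) × log₂(4/3) = 0.1038
  i=2: (1/16) × log₂((1/16)/(1/16)) = (1/16) × log₂(1) = 0.0000
  i=3: (1/4) × log₂((1/4)/(5/16)) = (1/4) × log₂(4/5) = -0.0805
D(P||Q) = 0.0000 + 0.1038 + 0.0000 - 0.0805
  = 0.0233 bits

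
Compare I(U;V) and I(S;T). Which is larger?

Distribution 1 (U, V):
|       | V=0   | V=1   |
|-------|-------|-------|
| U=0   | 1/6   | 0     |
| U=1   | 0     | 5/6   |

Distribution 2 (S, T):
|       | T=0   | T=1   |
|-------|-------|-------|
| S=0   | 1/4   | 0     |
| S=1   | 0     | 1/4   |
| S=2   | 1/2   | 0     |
Distribution 1 (U, V):
Marginal P(U) (row sums):
  P(U=0) = 1/6 + 0 = 1/6
  P(U=1) = 0 + 5/6 = 5/6
Marginal P(V) (column sums):
  P(V=0) = 1/6 + 0 = 1/6
  P(V=1) = 0 + 5/6 = 5/6

H(U) = -[(1/6)·log₂(1/6) + (5/6)·log₂(5/6)]
  = 0.4308 + 0.2192
  = 0.6500 bits
H(V) = -[(1/6)·log₂(1/6) + (5/6)·log₂(5/6)]
  = 0.4308 + 0.2192
  = 0.6500 bits
H(U,V) = -[(1/6)·log₂(1/6) + (5/6)·log₂(5/6)]
  = 0.4308 + 0.2192
  = 0.6500 bits

I(U;V) = H(U) + H(V) - H(U,V)
  = 0.6500 + 0.6500 - 0.6500
  = 0.6500 bits

Distribution 2 (S, T):
Marginal P(S) (row sums):
  P(S=0) = 1/4 + 0 = 1/4
  P(S=1) = 0 + 1/4 = 1/4
  P(S=2) = 1/2 + 0 = 1/2
Marginal P(T) (column sums):
  P(T=0) = 1/4 + 0 + 1/2 = 3/4
  P(T=1) = 0 + 1/4 + 0 = 1/4

H(S) = -[(1/4)·log₂(1/4) + (1/4)·log₂(1/4) + (1/2)·log₂(1/2)]
  = 0.5000 + 0.5000 + 0.5000
  = 1.5000 bits
H(T) = -[(3/4)·log₂(3/4) + (1/4)·log₂(1/4)]
  = 0.3113 + 0.5000
  = 0.8113 bits
H(S,T) = -[(1/4)·log₂(1/4) + (1/4)·log₂(1/4) + (1/2)·log₂(1/2)]
  = 0.5000 + 0.5000 + 0.5000
  = 1.5000 bits

I(S;T) = H(S) + H(T) - H(S,T)
  = 1.5000 + 0.8113 - 1.5000
  = 0.8113 bits

I(S;T) = 0.8113 bits > I(U;V) = 0.6500 bits, so (S, T) has the higher mutual information (stronger dependence).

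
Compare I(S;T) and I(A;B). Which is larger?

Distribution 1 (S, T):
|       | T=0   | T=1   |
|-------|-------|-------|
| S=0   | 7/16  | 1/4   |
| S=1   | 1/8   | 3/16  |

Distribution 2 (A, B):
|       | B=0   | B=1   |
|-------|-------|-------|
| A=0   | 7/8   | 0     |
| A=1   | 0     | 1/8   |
Distribution 1 (S, T):
Marginal P(S) (row sums):
  P(S=0) = 7/16 + 1/4 = 11/16
  P(S=1) = 1/8 + 3/16 = 5/16
Marginal P(T) (column sums):
  P(T=0) = 7/16 + 1/8 = 9/16
  P(T=1) = 1/4 + 3/16 = 7/16

H(S) = -[(11/16)·log₂(11/16) + (5/16)·log₂(5/16)]
  = 0.3716 + 0.5244
  = 0.8960 bits
H(T) = -[(9/16)·log₂(9/16) + (7/16)·log₂(7/16)]
  = 0.4669 + 0.5218
  = 0.9887 bits
H(S,T) = -[(7/16)·log₂(7/16) + (1/4)·log₂(1/4) + (1/8)·log₂(1/8) + (3/16)·log₂(3/16)]
  = 0.5218 + 0.5000 + 0.3750 + 0.4528
  = 1.8496 bits

I(S;T) = H(S) + H(T) - H(S,T)
  = 0.8960 + 0.9887 - 1.8496
  = 0.0351 bits

Distribution 2 (A, B):
Marginal P(A) (row sums):
  P(A=0) = 7/8 + 0 = 7/8
  P(A=1) = 0 + 1/8 = 1/8
Marginal P(B) (column sums):
  P(B=0) = 7/8 + 0 = 7/8
  P(B=1) = 0 + 1/8 = 1/8

H(A) = -[(7/8)·log₂(7/8) + (1/8)·log₂(1/8)]
  = 0.1686 + 0.3750
  = 0.5436 bits
H(B) = -[(7/8)·log₂(7/8) + (1/8)·log₂(1/8)]
  = 0.1686 + 0.3750
  = 0.5436 bits
H(A,B) = -[(7/8)·log₂(7/8) + (1/8)·log₂(1/8)]
  = 0.1686 + 0.3750
  = 0.5436 bits

I(A;B) = H(A) + H(B) - H(A,B)
  = 0.5436 + 0.5436 - 0.5436
  = 0.5436 bits

I(A;B) = 0.5436 bits > I(S;T) = 0.0351 bits, so (A, B) has the higher mutual information (stronger dependence).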